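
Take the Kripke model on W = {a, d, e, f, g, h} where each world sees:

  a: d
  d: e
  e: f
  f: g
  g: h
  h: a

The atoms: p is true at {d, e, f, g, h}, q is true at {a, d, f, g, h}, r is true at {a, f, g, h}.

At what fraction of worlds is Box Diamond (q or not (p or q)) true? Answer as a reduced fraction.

5/6

a: successors {d}; Diamond (q or not (p or q)) there: d:F. ✗
d: successors {e}; Diamond (q or not (p or q)) there: e:T. ✓
e: successors {f}; Diamond (q or not (p or q)) there: f:T. ✓
f: successors {g}; Diamond (q or not (p or q)) there: g:T. ✓
g: successors {h}; Diamond (q or not (p or q)) there: h:T. ✓
h: successors {a}; Diamond (q or not (p or q)) there: a:T. ✓
That's 5 of 6 worlds, so 5/6.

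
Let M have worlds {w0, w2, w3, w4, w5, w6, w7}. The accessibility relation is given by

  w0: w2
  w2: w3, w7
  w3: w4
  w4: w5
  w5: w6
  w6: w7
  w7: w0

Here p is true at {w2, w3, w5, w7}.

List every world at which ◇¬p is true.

w0: successors {w2}; ¬p there: w2:F. ✗
w2: successors {w3, w7}; ¬p there: w3:F, w7:F. ✗
w3: successors {w4}; ¬p there: w4:T. ✓
w4: successors {w5}; ¬p there: w5:F. ✗
w5: successors {w6}; ¬p there: w6:T. ✓
w6: successors {w7}; ¬p there: w7:F. ✗
w7: successors {w0}; ¬p there: w0:T. ✓

{w3, w5, w7}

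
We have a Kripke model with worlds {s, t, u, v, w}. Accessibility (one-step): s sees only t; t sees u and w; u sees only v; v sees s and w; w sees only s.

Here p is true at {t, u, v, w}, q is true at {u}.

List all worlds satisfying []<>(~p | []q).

{u}

s: successors {t}; <>(~p | []q) there: t:F. ✗
t: successors {u, w}; <>(~p | []q) there: u:F, w:T. ✗
u: successors {v}; <>(~p | []q) there: v:T. ✓
v: successors {s, w}; <>(~p | []q) there: s:F, w:T. ✗
w: successors {s}; <>(~p | []q) there: s:F. ✗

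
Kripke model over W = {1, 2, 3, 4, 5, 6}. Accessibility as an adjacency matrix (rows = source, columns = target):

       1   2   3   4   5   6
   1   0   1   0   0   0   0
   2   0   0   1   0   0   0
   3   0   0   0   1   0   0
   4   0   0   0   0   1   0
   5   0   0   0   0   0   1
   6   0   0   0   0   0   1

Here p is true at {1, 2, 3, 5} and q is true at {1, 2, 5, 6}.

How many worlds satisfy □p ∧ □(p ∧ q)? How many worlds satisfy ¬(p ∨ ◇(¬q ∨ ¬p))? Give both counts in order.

For □p ∧ □(p ∧ q):
1: □p is T, □(p ∧ q) is T. ✓
2: □p is T, □(p ∧ q) is F. ✗
3: □p is F, □(p ∧ q) is F. ✗
4: □p is T, □(p ∧ q) is T. ✓
5: □p is F, □(p ∧ q) is F. ✗
6: □p is F, □(p ∧ q) is F. ✗
— 2 worlds.
For ¬(p ∨ ◇(¬q ∨ ¬p)):
1: p ∨ ◇(¬q ∨ ¬p) is T. ✗
2: p ∨ ◇(¬q ∨ ¬p) is T. ✗
3: p ∨ ◇(¬q ∨ ¬p) is T. ✗
4: p ∨ ◇(¬q ∨ ¬p) is F. ✓
5: p ∨ ◇(¬q ∨ ¬p) is T. ✗
6: p ∨ ◇(¬q ∨ ¬p) is T. ✗
— 1 world.

2 and 1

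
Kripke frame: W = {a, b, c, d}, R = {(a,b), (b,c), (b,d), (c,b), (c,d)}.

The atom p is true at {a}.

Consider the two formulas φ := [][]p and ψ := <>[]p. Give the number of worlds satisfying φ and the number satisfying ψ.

For [][]p:
a: successors {b}; []p there: b:F. ✗
b: successors {c, d}; []p there: c:F, d:T. ✗
c: successors {b, d}; []p there: b:F, d:T. ✗
d: no successors, so [][]p holds vacuously. ✓
— 1 world.
For <>[]p:
a: successors {b}; []p there: b:F. ✗
b: successors {c, d}; []p there: c:F, d:T. ✓
c: successors {b, d}; []p there: b:F, d:T. ✓
d: no successors, so <>[]p fails. ✗
— 2 worlds.

1 and 2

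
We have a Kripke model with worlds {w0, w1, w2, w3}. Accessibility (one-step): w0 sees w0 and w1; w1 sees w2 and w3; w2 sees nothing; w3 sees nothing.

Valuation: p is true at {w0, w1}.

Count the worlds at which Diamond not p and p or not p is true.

3

w0: Diamond not p and p is F, not p is F. ✗
w1: Diamond not p and p is T, not p is F. ✓
w2: Diamond not p and p is F, not p is T. ✓
w3: Diamond not p and p is F, not p is T. ✓
Satisfying worlds: {w1, w2, w3}.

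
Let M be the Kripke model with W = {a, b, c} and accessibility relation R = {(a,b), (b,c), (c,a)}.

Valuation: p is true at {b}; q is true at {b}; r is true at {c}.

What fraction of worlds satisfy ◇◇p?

a: successors {b}; ◇p there: b:F. ✗
b: successors {c}; ◇p there: c:F. ✗
c: successors {a}; ◇p there: a:T. ✓
That's 1 of 3 worlds, so 1/3.

1/3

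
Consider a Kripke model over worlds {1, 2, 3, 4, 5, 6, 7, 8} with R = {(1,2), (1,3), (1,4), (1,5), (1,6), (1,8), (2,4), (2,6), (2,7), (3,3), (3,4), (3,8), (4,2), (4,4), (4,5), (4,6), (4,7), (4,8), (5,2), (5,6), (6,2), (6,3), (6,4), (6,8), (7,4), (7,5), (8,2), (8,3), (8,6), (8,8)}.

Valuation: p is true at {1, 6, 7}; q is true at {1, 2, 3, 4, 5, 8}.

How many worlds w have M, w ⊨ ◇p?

5

1: successors {2, 3, 4, 5, 6, 8}; p there: 2:F, 3:F, 4:F, 5:F, 6:T, 8:F. ✓
2: successors {4, 6, 7}; p there: 4:F, 6:T, 7:T. ✓
3: successors {3, 4, 8}; p there: 3:F, 4:F, 8:F. ✗
4: successors {2, 4, 5, 6, 7, 8}; p there: 2:F, 4:F, 5:F, 6:T, 7:T, 8:F. ✓
5: successors {2, 6}; p there: 2:F, 6:T. ✓
6: successors {2, 3, 4, 8}; p there: 2:F, 3:F, 4:F, 8:F. ✗
7: successors {4, 5}; p there: 4:F, 5:F. ✗
8: successors {2, 3, 6, 8}; p there: 2:F, 3:F, 6:T, 8:F. ✓
Satisfying worlds: {1, 2, 4, 5, 8}.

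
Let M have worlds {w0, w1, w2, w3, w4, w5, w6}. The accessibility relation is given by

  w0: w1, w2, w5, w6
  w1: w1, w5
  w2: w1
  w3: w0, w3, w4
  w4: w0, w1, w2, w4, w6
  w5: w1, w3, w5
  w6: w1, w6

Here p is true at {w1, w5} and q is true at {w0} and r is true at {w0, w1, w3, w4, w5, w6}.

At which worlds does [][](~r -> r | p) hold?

{w0, w1, w2, w5, w6}

w0: successors {w1, w2, w5, w6}; [](~r -> r | p) there: w1:T, w2:T, w5:T, w6:T. ✓
w1: successors {w1, w5}; [](~r -> r | p) there: w1:T, w5:T. ✓
w2: successors {w1}; [](~r -> r | p) there: w1:T. ✓
w3: successors {w0, w3, w4}; [](~r -> r | p) there: w0:F, w3:T, w4:F. ✗
w4: successors {w0, w1, w2, w4, w6}; [](~r -> r | p) there: w0:F, w1:T, w2:T, w4:F, w6:T. ✗
w5: successors {w1, w3, w5}; [](~r -> r | p) there: w1:T, w3:T, w5:T. ✓
w6: successors {w1, w6}; [](~r -> r | p) there: w1:T, w6:T. ✓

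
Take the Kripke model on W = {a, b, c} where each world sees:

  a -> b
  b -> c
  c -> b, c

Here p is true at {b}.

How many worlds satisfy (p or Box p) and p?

a: p or Box p is T, p is F. ✗
b: p or Box p is T, p is T. ✓
c: p or Box p is F, p is F. ✗
Satisfying worlds: {b}.

1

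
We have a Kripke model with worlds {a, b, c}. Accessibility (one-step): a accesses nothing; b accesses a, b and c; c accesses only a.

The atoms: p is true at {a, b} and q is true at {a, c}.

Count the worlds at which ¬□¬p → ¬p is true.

a: ¬□¬p is F, ¬p is F. ✓
b: ¬□¬p is T, ¬p is F. ✗
c: ¬□¬p is T, ¬p is T. ✓
Satisfying worlds: {a, c}.

2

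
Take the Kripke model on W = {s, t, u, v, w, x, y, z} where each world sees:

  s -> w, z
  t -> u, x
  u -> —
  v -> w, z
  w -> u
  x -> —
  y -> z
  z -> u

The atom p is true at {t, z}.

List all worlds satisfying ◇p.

{s, v, y}

s: successors {w, z}; p there: w:F, z:T. ✓
t: successors {u, x}; p there: u:F, x:F. ✗
u: no successors, so ◇p fails. ✗
v: successors {w, z}; p there: w:F, z:T. ✓
w: successors {u}; p there: u:F. ✗
x: no successors, so ◇p fails. ✗
y: successors {z}; p there: z:T. ✓
z: successors {u}; p there: u:F. ✗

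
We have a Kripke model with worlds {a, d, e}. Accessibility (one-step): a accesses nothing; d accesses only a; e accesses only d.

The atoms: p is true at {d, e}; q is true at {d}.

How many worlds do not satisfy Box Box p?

1

a: no successors, so Box Box p holds vacuously. ✓
d: successors {a}; Box p there: a:T. ✓
e: successors {d}; Box p there: d:F. ✗
Satisfying worlds: {a, d}.
So Box Box p fails at the other 1 world.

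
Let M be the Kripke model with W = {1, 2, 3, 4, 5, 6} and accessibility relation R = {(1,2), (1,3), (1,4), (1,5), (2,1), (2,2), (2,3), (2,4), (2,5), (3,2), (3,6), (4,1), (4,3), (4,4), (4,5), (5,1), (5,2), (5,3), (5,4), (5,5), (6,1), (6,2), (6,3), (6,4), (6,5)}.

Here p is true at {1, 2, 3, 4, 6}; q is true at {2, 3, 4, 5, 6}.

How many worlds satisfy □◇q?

1: successors {2, 3, 4, 5}; ◇q there: 2:T, 3:T, 4:T, 5:T. ✓
2: successors {1, 2, 3, 4, 5}; ◇q there: 1:T, 2:T, 3:T, 4:T, 5:T. ✓
3: successors {2, 6}; ◇q there: 2:T, 6:T. ✓
4: successors {1, 3, 4, 5}; ◇q there: 1:T, 3:T, 4:T, 5:T. ✓
5: successors {1, 2, 3, 4, 5}; ◇q there: 1:T, 2:T, 3:T, 4:T, 5:T. ✓
6: successors {1, 2, 3, 4, 5}; ◇q there: 1:T, 2:T, 3:T, 4:T, 5:T. ✓
Satisfying worlds: {1, 2, 3, 4, 5, 6}.

6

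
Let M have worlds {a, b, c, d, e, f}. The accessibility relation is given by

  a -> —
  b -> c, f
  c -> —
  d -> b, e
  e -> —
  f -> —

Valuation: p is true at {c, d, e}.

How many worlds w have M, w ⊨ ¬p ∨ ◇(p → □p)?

a: ¬p is T, ◇(p → □p) is F. ✓
b: ¬p is T, ◇(p → □p) is T. ✓
c: ¬p is F, ◇(p → □p) is F. ✗
d: ¬p is F, ◇(p → □p) is T. ✓
e: ¬p is F, ◇(p → □p) is F. ✗
f: ¬p is T, ◇(p → □p) is F. ✓
Satisfying worlds: {a, b, d, f}.

4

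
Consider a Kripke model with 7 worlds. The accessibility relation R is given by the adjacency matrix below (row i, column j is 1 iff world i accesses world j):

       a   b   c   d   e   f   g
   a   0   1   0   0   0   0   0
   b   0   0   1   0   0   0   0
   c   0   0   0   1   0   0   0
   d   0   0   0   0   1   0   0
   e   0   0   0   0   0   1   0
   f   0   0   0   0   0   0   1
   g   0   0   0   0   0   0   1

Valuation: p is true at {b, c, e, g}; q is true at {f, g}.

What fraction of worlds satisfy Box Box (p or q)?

6/7

a: successors {b}; Box (p or q) there: b:T. ✓
b: successors {c}; Box (p or q) there: c:F. ✗
c: successors {d}; Box (p or q) there: d:T. ✓
d: successors {e}; Box (p or q) there: e:T. ✓
e: successors {f}; Box (p or q) there: f:T. ✓
f: successors {g}; Box (p or q) there: g:T. ✓
g: successors {g}; Box (p or q) there: g:T. ✓
That's 6 of 7 worlds, so 6/7.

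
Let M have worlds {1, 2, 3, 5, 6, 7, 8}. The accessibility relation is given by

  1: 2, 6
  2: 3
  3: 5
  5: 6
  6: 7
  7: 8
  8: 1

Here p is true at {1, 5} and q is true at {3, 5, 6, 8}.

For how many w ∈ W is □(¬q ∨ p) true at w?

1: successors {2, 6}; ¬q ∨ p there: 2:T, 6:F. ✗
2: successors {3}; ¬q ∨ p there: 3:F. ✗
3: successors {5}; ¬q ∨ p there: 5:T. ✓
5: successors {6}; ¬q ∨ p there: 6:F. ✗
6: successors {7}; ¬q ∨ p there: 7:T. ✓
7: successors {8}; ¬q ∨ p there: 8:F. ✗
8: successors {1}; ¬q ∨ p there: 1:T. ✓
Satisfying worlds: {3, 6, 8}.

3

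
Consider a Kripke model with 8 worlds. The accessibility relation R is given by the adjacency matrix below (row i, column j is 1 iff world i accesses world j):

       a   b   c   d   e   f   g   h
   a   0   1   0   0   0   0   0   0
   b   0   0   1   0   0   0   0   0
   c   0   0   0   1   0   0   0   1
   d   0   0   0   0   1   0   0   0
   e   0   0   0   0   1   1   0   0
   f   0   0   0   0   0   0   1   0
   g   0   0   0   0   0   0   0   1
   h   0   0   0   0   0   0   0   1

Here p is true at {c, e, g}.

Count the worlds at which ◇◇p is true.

a: successors {b}; ◇p there: b:T. ✓
b: successors {c}; ◇p there: c:F. ✗
c: successors {d, h}; ◇p there: d:T, h:F. ✓
d: successors {e}; ◇p there: e:T. ✓
e: successors {e, f}; ◇p there: e:T, f:T. ✓
f: successors {g}; ◇p there: g:F. ✗
g: successors {h}; ◇p there: h:F. ✗
h: successors {h}; ◇p there: h:F. ✗
Satisfying worlds: {a, c, d, e}.

4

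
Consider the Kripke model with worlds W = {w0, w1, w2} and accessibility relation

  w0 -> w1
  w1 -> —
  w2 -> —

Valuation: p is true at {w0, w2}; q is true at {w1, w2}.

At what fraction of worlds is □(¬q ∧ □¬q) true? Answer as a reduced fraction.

2/3

w0: successors {w1}; ¬q ∧ □¬q there: w1:F. ✗
w1: no successors, so □(¬q ∧ □¬q) holds vacuously. ✓
w2: no successors, so □(¬q ∧ □¬q) holds vacuously. ✓
That's 2 of 3 worlds, so 2/3.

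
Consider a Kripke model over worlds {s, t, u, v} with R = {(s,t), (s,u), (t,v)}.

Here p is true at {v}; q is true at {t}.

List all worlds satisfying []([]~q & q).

{u, v}

s: successors {t, u}; []~q & q there: t:T, u:F. ✗
t: successors {v}; []~q & q there: v:F. ✗
u: no successors, so []([]~q & q) holds vacuously. ✓
v: no successors, so []([]~q & q) holds vacuously. ✓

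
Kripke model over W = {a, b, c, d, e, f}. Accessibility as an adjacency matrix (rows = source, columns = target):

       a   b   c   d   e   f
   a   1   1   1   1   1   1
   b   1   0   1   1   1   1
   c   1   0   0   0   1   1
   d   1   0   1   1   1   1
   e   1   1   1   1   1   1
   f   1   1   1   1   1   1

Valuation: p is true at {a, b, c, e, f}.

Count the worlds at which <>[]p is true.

a: successors {a, b, c, d, e, f}; []p there: a:F, b:F, c:T, d:F, e:F, f:F. ✓
b: successors {a, c, d, e, f}; []p there: a:F, c:T, d:F, e:F, f:F. ✓
c: successors {a, e, f}; []p there: a:F, e:F, f:F. ✗
d: successors {a, c, d, e, f}; []p there: a:F, c:T, d:F, e:F, f:F. ✓
e: successors {a, b, c, d, e, f}; []p there: a:F, b:F, c:T, d:F, e:F, f:F. ✓
f: successors {a, b, c, d, e, f}; []p there: a:F, b:F, c:T, d:F, e:F, f:F. ✓
Satisfying worlds: {a, b, d, e, f}.

5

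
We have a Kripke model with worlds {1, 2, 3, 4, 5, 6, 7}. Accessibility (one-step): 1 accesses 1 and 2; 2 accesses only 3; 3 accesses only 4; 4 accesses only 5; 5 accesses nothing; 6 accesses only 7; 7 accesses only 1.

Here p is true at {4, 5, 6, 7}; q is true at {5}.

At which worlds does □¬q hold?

1: successors {1, 2}; ¬q there: 1:T, 2:T. ✓
2: successors {3}; ¬q there: 3:T. ✓
3: successors {4}; ¬q there: 4:T. ✓
4: successors {5}; ¬q there: 5:F. ✗
5: no successors, so □¬q holds vacuously. ✓
6: successors {7}; ¬q there: 7:T. ✓
7: successors {1}; ¬q there: 1:T. ✓

{1, 2, 3, 5, 6, 7}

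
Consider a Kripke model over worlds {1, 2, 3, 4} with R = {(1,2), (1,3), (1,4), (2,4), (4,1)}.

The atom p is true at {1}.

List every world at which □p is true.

{3, 4}

1: successors {2, 3, 4}; p there: 2:F, 3:F, 4:F. ✗
2: successors {4}; p there: 4:F. ✗
3: no successors, so □p holds vacuously. ✓
4: successors {1}; p there: 1:T. ✓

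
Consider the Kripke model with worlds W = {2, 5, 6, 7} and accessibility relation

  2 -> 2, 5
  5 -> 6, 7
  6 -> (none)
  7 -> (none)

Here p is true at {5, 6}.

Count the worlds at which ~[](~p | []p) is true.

2: [](~p | []p) is F. ✓
5: [](~p | []p) is T. ✗
6: [](~p | []p) is T. ✗
7: [](~p | []p) is T. ✗
Satisfying worlds: {2}.

1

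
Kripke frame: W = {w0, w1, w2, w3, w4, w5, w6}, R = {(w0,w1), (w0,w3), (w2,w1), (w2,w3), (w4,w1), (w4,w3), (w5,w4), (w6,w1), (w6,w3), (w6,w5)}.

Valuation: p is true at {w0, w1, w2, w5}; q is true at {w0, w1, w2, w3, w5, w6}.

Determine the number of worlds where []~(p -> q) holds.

w0: successors {w1, w3}; ~(p -> q) there: w1:F, w3:F. ✗
w1: no successors, so []~(p -> q) holds vacuously. ✓
w2: successors {w1, w3}; ~(p -> q) there: w1:F, w3:F. ✗
w3: no successors, so []~(p -> q) holds vacuously. ✓
w4: successors {w1, w3}; ~(p -> q) there: w1:F, w3:F. ✗
w5: successors {w4}; ~(p -> q) there: w4:F. ✗
w6: successors {w1, w3, w5}; ~(p -> q) there: w1:F, w3:F, w5:F. ✗
Satisfying worlds: {w1, w3}.

2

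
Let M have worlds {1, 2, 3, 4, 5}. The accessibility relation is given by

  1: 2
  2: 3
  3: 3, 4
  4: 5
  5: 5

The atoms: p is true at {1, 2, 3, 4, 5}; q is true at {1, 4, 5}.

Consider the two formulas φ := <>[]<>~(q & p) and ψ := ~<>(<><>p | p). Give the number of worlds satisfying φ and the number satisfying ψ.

1 and 0

For <>[]<>~(q & p):
1: successors {2}; []<>~(q & p) there: 2:T. ✓
2: successors {3}; []<>~(q & p) there: 3:F. ✗
3: successors {3, 4}; []<>~(q & p) there: 3:F, 4:F. ✗
4: successors {5}; []<>~(q & p) there: 5:F. ✗
5: successors {5}; []<>~(q & p) there: 5:F. ✗
— 1 world.
For ~<>(<><>p | p):
1: <>(<><>p | p) is T. ✗
2: <>(<><>p | p) is T. ✗
3: <>(<><>p | p) is T. ✗
4: <>(<><>p | p) is T. ✗
5: <>(<><>p | p) is T. ✗
— 0 worlds.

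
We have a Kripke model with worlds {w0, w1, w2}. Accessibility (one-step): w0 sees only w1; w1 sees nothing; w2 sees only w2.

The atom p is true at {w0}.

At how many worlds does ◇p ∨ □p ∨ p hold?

2

w0: ◇p ∨ □p is F, p is T. ✓
w1: ◇p ∨ □p is T, p is F. ✓
w2: ◇p ∨ □p is F, p is F. ✗
Satisfying worlds: {w0, w1}.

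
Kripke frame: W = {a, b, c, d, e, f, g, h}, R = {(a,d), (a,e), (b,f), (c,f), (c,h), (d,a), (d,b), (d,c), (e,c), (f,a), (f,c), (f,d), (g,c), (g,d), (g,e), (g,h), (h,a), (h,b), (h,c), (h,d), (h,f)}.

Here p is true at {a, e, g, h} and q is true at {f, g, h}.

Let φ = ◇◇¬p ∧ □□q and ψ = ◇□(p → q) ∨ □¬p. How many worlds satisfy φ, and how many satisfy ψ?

For ◇◇¬p ∧ □□q:
a: ◇◇¬p is T, □□q is F. ✗
b: ◇◇¬p is T, □□q is F. ✗
c: ◇◇¬p is T, □□q is F. ✗
d: ◇◇¬p is T, □□q is F. ✗
e: ◇◇¬p is T, □□q is T. ✓
f: ◇◇¬p is T, □□q is F. ✗
g: ◇◇¬p is T, □□q is F. ✗
h: ◇◇¬p is T, □□q is F. ✗
— 1 world.
For ◇□(p → q) ∨ □¬p:
a: ◇□(p → q) is T, □¬p is F. ✓
b: ◇□(p → q) is F, □¬p is T. ✓
c: ◇□(p → q) is F, □¬p is F. ✗
d: ◇□(p → q) is T, □¬p is F. ✓
e: ◇□(p → q) is T, □¬p is T. ✓
f: ◇□(p → q) is T, □¬p is F. ✓
g: ◇□(p → q) is T, □¬p is F. ✓
h: ◇□(p → q) is T, □¬p is F. ✓
— 7 worlds.

1 and 7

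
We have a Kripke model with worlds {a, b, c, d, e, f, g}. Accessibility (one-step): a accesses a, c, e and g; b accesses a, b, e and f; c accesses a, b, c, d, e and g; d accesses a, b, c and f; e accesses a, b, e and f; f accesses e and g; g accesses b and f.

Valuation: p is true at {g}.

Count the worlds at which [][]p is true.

0

a: successors {a, c, e, g}; []p there: a:F, c:F, e:F, g:F. ✗
b: successors {a, b, e, f}; []p there: a:F, b:F, e:F, f:F. ✗
c: successors {a, b, c, d, e, g}; []p there: a:F, b:F, c:F, d:F, e:F, g:F. ✗
d: successors {a, b, c, f}; []p there: a:F, b:F, c:F, f:F. ✗
e: successors {a, b, e, f}; []p there: a:F, b:F, e:F, f:F. ✗
f: successors {e, g}; []p there: e:F, g:F. ✗
g: successors {b, f}; []p there: b:F, f:F. ✗
Satisfying worlds: ∅.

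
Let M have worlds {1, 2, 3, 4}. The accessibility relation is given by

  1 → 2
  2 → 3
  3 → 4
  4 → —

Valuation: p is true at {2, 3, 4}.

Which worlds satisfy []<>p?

{1, 2, 4}

1: successors {2}; <>p there: 2:T. ✓
2: successors {3}; <>p there: 3:T. ✓
3: successors {4}; <>p there: 4:F. ✗
4: no successors, so []<>p holds vacuously. ✓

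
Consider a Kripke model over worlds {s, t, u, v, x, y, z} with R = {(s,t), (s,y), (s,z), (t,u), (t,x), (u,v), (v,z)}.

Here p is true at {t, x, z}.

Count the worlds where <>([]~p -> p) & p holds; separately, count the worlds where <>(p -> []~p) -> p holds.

For <>([]~p -> p) & p:
s: <>([]~p -> p) is T, p is F. ✗
t: <>([]~p -> p) is T, p is T. ✓
u: <>([]~p -> p) is T, p is F. ✗
v: <>([]~p -> p) is T, p is F. ✗
x: <>([]~p -> p) is F, p is T. ✗
y: <>([]~p -> p) is F, p is F. ✗
z: <>([]~p -> p) is F, p is T. ✗
— 1 world.
For <>(p -> []~p) -> p:
s: <>(p -> []~p) is T, p is F. ✗
t: <>(p -> []~p) is T, p is T. ✓
u: <>(p -> []~p) is T, p is F. ✗
v: <>(p -> []~p) is T, p is F. ✗
x: <>(p -> []~p) is F, p is T. ✓
y: <>(p -> []~p) is F, p is F. ✓
z: <>(p -> []~p) is F, p is T. ✓
— 4 worlds.

1 and 4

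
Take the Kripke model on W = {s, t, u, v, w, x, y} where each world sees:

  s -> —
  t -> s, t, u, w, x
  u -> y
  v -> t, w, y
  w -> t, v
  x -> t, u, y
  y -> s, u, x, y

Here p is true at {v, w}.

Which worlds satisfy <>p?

{t, v, w}

s: no successors, so <>p fails. ✗
t: successors {s, t, u, w, x}; p there: s:F, t:F, u:F, w:T, x:F. ✓
u: successors {y}; p there: y:F. ✗
v: successors {t, w, y}; p there: t:F, w:T, y:F. ✓
w: successors {t, v}; p there: t:F, v:T. ✓
x: successors {t, u, y}; p there: t:F, u:F, y:F. ✗
y: successors {s, u, x, y}; p there: s:F, u:F, x:F, y:F. ✗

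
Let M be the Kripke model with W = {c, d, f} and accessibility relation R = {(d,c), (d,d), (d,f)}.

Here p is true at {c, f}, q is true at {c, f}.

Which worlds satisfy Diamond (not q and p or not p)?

{d}

c: no successors, so Diamond (not q and p or not p) fails. ✗
d: successors {c, d, f}; not q and p or not p there: c:F, d:T, f:F. ✓
f: no successors, so Diamond (not q and p or not p) fails. ✗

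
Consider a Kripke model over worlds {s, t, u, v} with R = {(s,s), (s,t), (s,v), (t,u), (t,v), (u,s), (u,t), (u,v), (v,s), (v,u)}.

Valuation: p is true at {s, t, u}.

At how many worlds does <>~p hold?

3

s: successors {s, t, v}; ~p there: s:F, t:F, v:T. ✓
t: successors {u, v}; ~p there: u:F, v:T. ✓
u: successors {s, t, v}; ~p there: s:F, t:F, v:T. ✓
v: successors {s, u}; ~p there: s:F, u:F. ✗
Satisfying worlds: {s, t, u}.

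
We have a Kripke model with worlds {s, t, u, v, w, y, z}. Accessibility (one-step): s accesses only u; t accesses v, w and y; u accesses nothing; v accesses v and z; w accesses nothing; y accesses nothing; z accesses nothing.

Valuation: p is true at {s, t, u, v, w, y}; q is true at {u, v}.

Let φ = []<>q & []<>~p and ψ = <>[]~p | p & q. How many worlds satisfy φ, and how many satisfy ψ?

4 and 4

For []<>q & []<>~p:
s: []<>q is F, []<>~p is F. ✗
t: []<>q is F, []<>~p is F. ✗
u: []<>q is T, []<>~p is T. ✓
v: []<>q is F, []<>~p is F. ✗
w: []<>q is T, []<>~p is T. ✓
y: []<>q is T, []<>~p is T. ✓
z: []<>q is T, []<>~p is T. ✓
— 4 worlds.
For <>[]~p | p & q:
s: <>[]~p is T, p & q is F. ✓
t: <>[]~p is T, p & q is F. ✓
u: <>[]~p is F, p & q is T. ✓
v: <>[]~p is T, p & q is T. ✓
w: <>[]~p is F, p & q is F. ✗
y: <>[]~p is F, p & q is F. ✗
z: <>[]~p is F, p & q is F. ✗
— 4 worlds.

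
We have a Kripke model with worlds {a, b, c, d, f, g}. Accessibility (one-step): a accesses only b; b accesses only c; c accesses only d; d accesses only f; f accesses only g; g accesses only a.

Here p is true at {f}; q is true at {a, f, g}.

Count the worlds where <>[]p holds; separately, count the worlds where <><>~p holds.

1 and 5

For <>[]p:
a: successors {b}; []p there: b:F. ✗
b: successors {c}; []p there: c:F. ✗
c: successors {d}; []p there: d:T. ✓
d: successors {f}; []p there: f:F. ✗
f: successors {g}; []p there: g:F. ✗
g: successors {a}; []p there: a:F. ✗
— 1 world.
For <><>~p:
a: successors {b}; <>~p there: b:T. ✓
b: successors {c}; <>~p there: c:T. ✓
c: successors {d}; <>~p there: d:F. ✗
d: successors {f}; <>~p there: f:T. ✓
f: successors {g}; <>~p there: g:T. ✓
g: successors {a}; <>~p there: a:T. ✓
— 5 worlds.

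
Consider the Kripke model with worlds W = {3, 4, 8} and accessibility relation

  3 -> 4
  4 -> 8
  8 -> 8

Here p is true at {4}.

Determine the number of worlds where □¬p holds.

2

3: successors {4}; ¬p there: 4:F. ✗
4: successors {8}; ¬p there: 8:T. ✓
8: successors {8}; ¬p there: 8:T. ✓
Satisfying worlds: {4, 8}.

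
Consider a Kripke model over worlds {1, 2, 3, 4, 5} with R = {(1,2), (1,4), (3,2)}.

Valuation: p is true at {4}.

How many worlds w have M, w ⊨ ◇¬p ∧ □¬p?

1: ◇¬p is T, □¬p is F. ✗
2: ◇¬p is F, □¬p is T. ✗
3: ◇¬p is T, □¬p is T. ✓
4: ◇¬p is F, □¬p is T. ✗
5: ◇¬p is F, □¬p is T. ✗
Satisfying worlds: {3}.

1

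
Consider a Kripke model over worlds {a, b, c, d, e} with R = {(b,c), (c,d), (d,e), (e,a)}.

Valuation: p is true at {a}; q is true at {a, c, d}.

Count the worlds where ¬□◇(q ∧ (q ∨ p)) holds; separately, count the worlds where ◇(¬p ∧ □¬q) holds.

For ¬□◇(q ∧ (q ∨ p)):
a: □◇(q ∧ (q ∨ p)) is T. ✗
b: □◇(q ∧ (q ∨ p)) is T. ✗
c: □◇(q ∧ (q ∨ p)) is F. ✓
d: □◇(q ∧ (q ∨ p)) is T. ✗
e: □◇(q ∧ (q ∨ p)) is F. ✓
— 2 worlds.
For ◇(¬p ∧ □¬q):
a: no successors, so ◇(¬p ∧ □¬q) fails. ✗
b: successors {c}; ¬p ∧ □¬q there: c:F. ✗
c: successors {d}; ¬p ∧ □¬q there: d:T. ✓
d: successors {e}; ¬p ∧ □¬q there: e:F. ✗
e: successors {a}; ¬p ∧ □¬q there: a:F. ✗
— 1 world.

2 and 1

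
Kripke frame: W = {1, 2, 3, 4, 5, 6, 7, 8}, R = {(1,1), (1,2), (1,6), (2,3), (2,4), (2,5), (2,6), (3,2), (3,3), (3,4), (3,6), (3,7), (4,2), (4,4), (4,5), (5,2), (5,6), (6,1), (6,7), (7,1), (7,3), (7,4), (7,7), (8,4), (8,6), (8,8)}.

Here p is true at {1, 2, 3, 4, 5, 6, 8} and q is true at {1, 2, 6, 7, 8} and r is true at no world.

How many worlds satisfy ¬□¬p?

1: □¬p is F. ✓
2: □¬p is F. ✓
3: □¬p is F. ✓
4: □¬p is F. ✓
5: □¬p is F. ✓
6: □¬p is F. ✓
7: □¬p is F. ✓
8: □¬p is F. ✓
Satisfying worlds: {1, 2, 3, 4, 5, 6, 7, 8}.

8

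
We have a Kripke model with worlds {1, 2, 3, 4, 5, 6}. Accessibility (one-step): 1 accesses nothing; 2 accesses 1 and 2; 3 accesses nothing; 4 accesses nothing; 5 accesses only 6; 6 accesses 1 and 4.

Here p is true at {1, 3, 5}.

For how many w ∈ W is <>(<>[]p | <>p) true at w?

2

1: no successors, so <>(<>[]p | <>p) fails. ✗
2: successors {1, 2}; <>[]p | <>p there: 1:F, 2:T. ✓
3: no successors, so <>(<>[]p | <>p) fails. ✗
4: no successors, so <>(<>[]p | <>p) fails. ✗
5: successors {6}; <>[]p | <>p there: 6:T. ✓
6: successors {1, 4}; <>[]p | <>p there: 1:F, 4:F. ✗
Satisfying worlds: {2, 5}.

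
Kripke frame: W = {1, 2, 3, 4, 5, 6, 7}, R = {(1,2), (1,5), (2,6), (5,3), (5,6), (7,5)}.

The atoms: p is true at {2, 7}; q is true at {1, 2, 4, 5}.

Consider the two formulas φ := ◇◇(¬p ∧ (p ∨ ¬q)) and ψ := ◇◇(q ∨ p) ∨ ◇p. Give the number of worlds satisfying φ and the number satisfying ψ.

2 and 1

For ◇◇(¬p ∧ (p ∨ ¬q)):
1: successors {2, 5}; ◇(¬p ∧ (p ∨ ¬q)) there: 2:T, 5:T. ✓
2: successors {6}; ◇(¬p ∧ (p ∨ ¬q)) there: 6:F. ✗
3: no successors, so ◇◇(¬p ∧ (p ∨ ¬q)) fails. ✗
4: no successors, so ◇◇(¬p ∧ (p ∨ ¬q)) fails. ✗
5: successors {3, 6}; ◇(¬p ∧ (p ∨ ¬q)) there: 3:F, 6:F. ✗
6: no successors, so ◇◇(¬p ∧ (p ∨ ¬q)) fails. ✗
7: successors {5}; ◇(¬p ∧ (p ∨ ¬q)) there: 5:T. ✓
— 2 worlds.
For ◇◇(q ∨ p) ∨ ◇p:
1: ◇◇(q ∨ p) is F, ◇p is T. ✓
2: ◇◇(q ∨ p) is F, ◇p is F. ✗
3: ◇◇(q ∨ p) is F, ◇p is F. ✗
4: ◇◇(q ∨ p) is F, ◇p is F. ✗
5: ◇◇(q ∨ p) is F, ◇p is F. ✗
6: ◇◇(q ∨ p) is F, ◇p is F. ✗
7: ◇◇(q ∨ p) is F, ◇p is F. ✗
— 1 world.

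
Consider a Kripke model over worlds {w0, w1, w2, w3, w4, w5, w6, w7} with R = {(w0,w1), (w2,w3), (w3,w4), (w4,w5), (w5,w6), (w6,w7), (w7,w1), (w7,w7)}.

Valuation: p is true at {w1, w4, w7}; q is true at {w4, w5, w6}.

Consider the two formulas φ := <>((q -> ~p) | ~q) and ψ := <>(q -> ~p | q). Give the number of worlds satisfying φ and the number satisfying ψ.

6 and 7

For <>((q -> ~p) | ~q):
w0: successors {w1}; (q -> ~p) | ~q there: w1:T. ✓
w1: no successors, so <>((q -> ~p) | ~q) fails. ✗
w2: successors {w3}; (q -> ~p) | ~q there: w3:T. ✓
w3: successors {w4}; (q -> ~p) | ~q there: w4:F. ✗
w4: successors {w5}; (q -> ~p) | ~q there: w5:T. ✓
w5: successors {w6}; (q -> ~p) | ~q there: w6:T. ✓
w6: successors {w7}; (q -> ~p) | ~q there: w7:T. ✓
w7: successors {w1, w7}; (q -> ~p) | ~q there: w1:T, w7:T. ✓
— 6 worlds.
For <>(q -> ~p | q):
w0: successors {w1}; q -> ~p | q there: w1:T. ✓
w1: no successors, so <>(q -> ~p | q) fails. ✗
w2: successors {w3}; q -> ~p | q there: w3:T. ✓
w3: successors {w4}; q -> ~p | q there: w4:T. ✓
w4: successors {w5}; q -> ~p | q there: w5:T. ✓
w5: successors {w6}; q -> ~p | q there: w6:T. ✓
w6: successors {w7}; q -> ~p | q there: w7:T. ✓
w7: successors {w1, w7}; q -> ~p | q there: w1:T, w7:T. ✓
— 7 worlds.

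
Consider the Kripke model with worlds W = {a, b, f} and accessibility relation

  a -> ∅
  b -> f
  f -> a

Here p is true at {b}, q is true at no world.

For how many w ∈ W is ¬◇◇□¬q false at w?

1

a: ◇◇□¬q is F. ✓
b: ◇◇□¬q is T. ✗
f: ◇◇□¬q is F. ✓
Satisfying worlds: {a, f}.
So ¬◇◇□¬q fails at the other 1 world.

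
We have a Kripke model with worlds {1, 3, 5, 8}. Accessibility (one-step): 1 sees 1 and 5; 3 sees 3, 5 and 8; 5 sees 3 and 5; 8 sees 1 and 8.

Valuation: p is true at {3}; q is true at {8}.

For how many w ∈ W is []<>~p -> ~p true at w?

3

1: []<>~p is T, ~p is T. ✓
3: []<>~p is T, ~p is F. ✗
5: []<>~p is T, ~p is T. ✓
8: []<>~p is T, ~p is T. ✓
Satisfying worlds: {1, 5, 8}.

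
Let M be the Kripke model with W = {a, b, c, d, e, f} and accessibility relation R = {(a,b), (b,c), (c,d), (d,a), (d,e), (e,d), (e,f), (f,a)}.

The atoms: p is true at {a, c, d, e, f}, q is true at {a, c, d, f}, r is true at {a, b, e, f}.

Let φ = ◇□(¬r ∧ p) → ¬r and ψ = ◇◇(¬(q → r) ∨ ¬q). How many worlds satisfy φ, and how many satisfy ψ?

For ◇□(¬r ∧ p) → ¬r:
a: ◇□(¬r ∧ p) is T, ¬r is F. ✗
b: ◇□(¬r ∧ p) is T, ¬r is F. ✗
c: ◇□(¬r ∧ p) is F, ¬r is T. ✓
d: ◇□(¬r ∧ p) is F, ¬r is T. ✓
e: ◇□(¬r ∧ p) is F, ¬r is F. ✓
f: ◇□(¬r ∧ p) is F, ¬r is F. ✓
— 4 worlds.
For ◇◇(¬(q → r) ∨ ¬q):
a: successors {b}; ◇(¬(q → r) ∨ ¬q) there: b:T. ✓
b: successors {c}; ◇(¬(q → r) ∨ ¬q) there: c:T. ✓
c: successors {d}; ◇(¬(q → r) ∨ ¬q) there: d:T. ✓
d: successors {a, e}; ◇(¬(q → r) ∨ ¬q) there: a:T, e:T. ✓
e: successors {d, f}; ◇(¬(q → r) ∨ ¬q) there: d:T, f:F. ✓
f: successors {a}; ◇(¬(q → r) ∨ ¬q) there: a:T. ✓
— 6 worlds.

4 and 6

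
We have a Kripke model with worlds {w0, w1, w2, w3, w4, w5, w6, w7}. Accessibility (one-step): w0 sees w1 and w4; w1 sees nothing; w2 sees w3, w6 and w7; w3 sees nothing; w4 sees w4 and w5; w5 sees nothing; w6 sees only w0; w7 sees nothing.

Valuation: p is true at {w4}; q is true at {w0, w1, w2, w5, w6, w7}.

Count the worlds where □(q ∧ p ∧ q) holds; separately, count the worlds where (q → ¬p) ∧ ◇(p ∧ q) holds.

For □(q ∧ p ∧ q):
w0: successors {w1, w4}; q ∧ p ∧ q there: w1:F, w4:F. ✗
w1: no successors, so □(q ∧ p ∧ q) holds vacuously. ✓
w2: successors {w3, w6, w7}; q ∧ p ∧ q there: w3:F, w6:F, w7:F. ✗
w3: no successors, so □(q ∧ p ∧ q) holds vacuously. ✓
w4: successors {w4, w5}; q ∧ p ∧ q there: w4:F, w5:F. ✗
w5: no successors, so □(q ∧ p ∧ q) holds vacuously. ✓
w6: successors {w0}; q ∧ p ∧ q there: w0:F. ✗
w7: no successors, so □(q ∧ p ∧ q) holds vacuously. ✓
— 4 worlds.
For (q → ¬p) ∧ ◇(p ∧ q):
w0: q → ¬p is T, ◇(p ∧ q) is F. ✗
w1: q → ¬p is T, ◇(p ∧ q) is F. ✗
w2: q → ¬p is T, ◇(p ∧ q) is F. ✗
w3: q → ¬p is T, ◇(p ∧ q) is F. ✗
w4: q → ¬p is T, ◇(p ∧ q) is F. ✗
w5: q → ¬p is T, ◇(p ∧ q) is F. ✗
w6: q → ¬p is T, ◇(p ∧ q) is F. ✗
w7: q → ¬p is T, ◇(p ∧ q) is F. ✗
— 0 worlds.

4 and 0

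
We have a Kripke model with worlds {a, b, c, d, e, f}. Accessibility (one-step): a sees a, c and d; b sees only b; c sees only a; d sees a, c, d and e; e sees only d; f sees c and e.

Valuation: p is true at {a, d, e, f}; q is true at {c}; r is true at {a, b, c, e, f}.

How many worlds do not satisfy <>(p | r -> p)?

1

a: successors {a, c, d}; p | r -> p there: a:T, c:F, d:T. ✓
b: successors {b}; p | r -> p there: b:F. ✗
c: successors {a}; p | r -> p there: a:T. ✓
d: successors {a, c, d, e}; p | r -> p there: a:T, c:F, d:T, e:T. ✓
e: successors {d}; p | r -> p there: d:T. ✓
f: successors {c, e}; p | r -> p there: c:F, e:T. ✓
Satisfying worlds: {a, c, d, e, f}.
So <>(p | r -> p) fails at the other 1 world.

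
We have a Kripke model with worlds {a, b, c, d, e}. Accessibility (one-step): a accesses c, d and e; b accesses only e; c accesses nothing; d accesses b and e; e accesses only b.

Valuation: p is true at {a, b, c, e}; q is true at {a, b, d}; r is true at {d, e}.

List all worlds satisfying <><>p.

{a, b, d, e}

a: successors {c, d, e}; <>p there: c:F, d:T, e:T. ✓
b: successors {e}; <>p there: e:T. ✓
c: no successors, so <><>p fails. ✗
d: successors {b, e}; <>p there: b:T, e:T. ✓
e: successors {b}; <>p there: b:T. ✓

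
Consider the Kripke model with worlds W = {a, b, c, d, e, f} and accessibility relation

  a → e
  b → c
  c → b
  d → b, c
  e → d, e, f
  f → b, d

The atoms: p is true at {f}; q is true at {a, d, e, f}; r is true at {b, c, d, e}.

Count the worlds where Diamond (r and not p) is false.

a: successors {e}; r and not p there: e:T. ✓
b: successors {c}; r and not p there: c:T. ✓
c: successors {b}; r and not p there: b:T. ✓
d: successors {b, c}; r and not p there: b:T, c:T. ✓
e: successors {d, e, f}; r and not p there: d:T, e:T, f:F. ✓
f: successors {b, d}; r and not p there: b:T, d:T. ✓
Satisfying worlds: {a, b, c, d, e, f}.
So Diamond (r and not p) fails at the other 0 worlds.

0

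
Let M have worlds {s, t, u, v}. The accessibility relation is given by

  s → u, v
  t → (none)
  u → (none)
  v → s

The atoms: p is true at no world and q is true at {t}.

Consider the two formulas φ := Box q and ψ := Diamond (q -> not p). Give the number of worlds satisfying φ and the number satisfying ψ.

For Box q:
s: successors {u, v}; q there: u:F, v:F. ✗
t: no successors, so Box q holds vacuously. ✓
u: no successors, so Box q holds vacuously. ✓
v: successors {s}; q there: s:F. ✗
— 2 worlds.
For Diamond (q -> not p):
s: successors {u, v}; q -> not p there: u:T, v:T. ✓
t: no successors, so Diamond (q -> not p) fails. ✗
u: no successors, so Diamond (q -> not p) fails. ✗
v: successors {s}; q -> not p there: s:T. ✓
— 2 worlds.

2 and 2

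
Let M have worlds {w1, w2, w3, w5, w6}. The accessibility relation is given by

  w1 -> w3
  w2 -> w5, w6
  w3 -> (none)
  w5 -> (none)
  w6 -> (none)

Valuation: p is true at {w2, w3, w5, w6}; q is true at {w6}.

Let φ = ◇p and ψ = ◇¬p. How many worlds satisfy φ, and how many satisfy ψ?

2 and 0

For ◇p:
w1: successors {w3}; p there: w3:T. ✓
w2: successors {w5, w6}; p there: w5:T, w6:T. ✓
w3: no successors, so ◇p fails. ✗
w5: no successors, so ◇p fails. ✗
w6: no successors, so ◇p fails. ✗
— 2 worlds.
For ◇¬p:
w1: successors {w3}; ¬p there: w3:F. ✗
w2: successors {w5, w6}; ¬p there: w5:F, w6:F. ✗
w3: no successors, so ◇¬p fails. ✗
w5: no successors, so ◇¬p fails. ✗
w6: no successors, so ◇¬p fails. ✗
— 0 worlds.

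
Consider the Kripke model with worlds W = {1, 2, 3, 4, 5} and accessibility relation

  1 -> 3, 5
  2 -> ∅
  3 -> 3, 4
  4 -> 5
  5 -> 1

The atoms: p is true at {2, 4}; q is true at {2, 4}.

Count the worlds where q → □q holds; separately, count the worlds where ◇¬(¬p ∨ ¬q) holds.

4 and 1

For q → □q:
1: q is F, □q is F. ✓
2: q is T, □q is T. ✓
3: q is F, □q is F. ✓
4: q is T, □q is F. ✗
5: q is F, □q is F. ✓
— 4 worlds.
For ◇¬(¬p ∨ ¬q):
1: successors {3, 5}; ¬(¬p ∨ ¬q) there: 3:F, 5:F. ✗
2: no successors, so ◇¬(¬p ∨ ¬q) fails. ✗
3: successors {3, 4}; ¬(¬p ∨ ¬q) there: 3:F, 4:T. ✓
4: successors {5}; ¬(¬p ∨ ¬q) there: 5:F. ✗
5: successors {1}; ¬(¬p ∨ ¬q) there: 1:F. ✗
— 1 world.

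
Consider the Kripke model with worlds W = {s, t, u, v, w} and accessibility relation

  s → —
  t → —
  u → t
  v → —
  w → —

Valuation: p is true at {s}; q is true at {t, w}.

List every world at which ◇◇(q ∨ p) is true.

∅

s: no successors, so ◇◇(q ∨ p) fails. ✗
t: no successors, so ◇◇(q ∨ p) fails. ✗
u: successors {t}; ◇(q ∨ p) there: t:F. ✗
v: no successors, so ◇◇(q ∨ p) fails. ✗
w: no successors, so ◇◇(q ∨ p) fails. ✗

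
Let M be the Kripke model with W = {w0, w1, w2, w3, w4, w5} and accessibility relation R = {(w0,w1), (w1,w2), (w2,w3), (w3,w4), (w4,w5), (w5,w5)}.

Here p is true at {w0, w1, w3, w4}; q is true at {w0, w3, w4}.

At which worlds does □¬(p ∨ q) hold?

w0: successors {w1}; ¬(p ∨ q) there: w1:F. ✗
w1: successors {w2}; ¬(p ∨ q) there: w2:T. ✓
w2: successors {w3}; ¬(p ∨ q) there: w3:F. ✗
w3: successors {w4}; ¬(p ∨ q) there: w4:F. ✗
w4: successors {w5}; ¬(p ∨ q) there: w5:T. ✓
w5: successors {w5}; ¬(p ∨ q) there: w5:T. ✓

{w1, w4, w5}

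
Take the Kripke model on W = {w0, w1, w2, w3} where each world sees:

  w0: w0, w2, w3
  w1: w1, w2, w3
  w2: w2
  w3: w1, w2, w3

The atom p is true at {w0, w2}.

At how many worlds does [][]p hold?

1

w0: successors {w0, w2, w3}; []p there: w0:F, w2:T, w3:F. ✗
w1: successors {w1, w2, w3}; []p there: w1:F, w2:T, w3:F. ✗
w2: successors {w2}; []p there: w2:T. ✓
w3: successors {w1, w2, w3}; []p there: w1:F, w2:T, w3:F. ✗
Satisfying worlds: {w2}.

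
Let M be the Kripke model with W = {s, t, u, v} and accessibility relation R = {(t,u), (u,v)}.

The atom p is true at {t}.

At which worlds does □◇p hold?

s: no successors, so □◇p holds vacuously. ✓
t: successors {u}; ◇p there: u:F. ✗
u: successors {v}; ◇p there: v:F. ✗
v: no successors, so □◇p holds vacuously. ✓

{s, v}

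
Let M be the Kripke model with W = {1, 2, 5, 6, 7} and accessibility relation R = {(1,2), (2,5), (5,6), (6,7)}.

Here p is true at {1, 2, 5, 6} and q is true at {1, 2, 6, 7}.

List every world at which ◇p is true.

1: successors {2}; p there: 2:T. ✓
2: successors {5}; p there: 5:T. ✓
5: successors {6}; p there: 6:T. ✓
6: successors {7}; p there: 7:F. ✗
7: no successors, so ◇p fails. ✗

{1, 2, 5}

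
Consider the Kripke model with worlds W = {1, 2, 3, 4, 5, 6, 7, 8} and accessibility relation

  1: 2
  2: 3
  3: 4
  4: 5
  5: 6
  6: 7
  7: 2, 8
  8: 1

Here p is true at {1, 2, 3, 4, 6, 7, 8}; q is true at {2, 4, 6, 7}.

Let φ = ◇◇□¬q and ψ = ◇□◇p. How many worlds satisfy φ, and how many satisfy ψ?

3 and 7

For ◇◇□¬q:
1: successors {2}; ◇□¬q there: 2:F. ✗
2: successors {3}; ◇□¬q there: 3:T. ✓
3: successors {4}; ◇□¬q there: 4:F. ✗
4: successors {5}; ◇□¬q there: 5:F. ✗
5: successors {6}; ◇□¬q there: 6:F. ✗
6: successors {7}; ◇□¬q there: 7:T. ✓
7: successors {2, 8}; ◇□¬q there: 2:F, 8:F. ✗
8: successors {1}; ◇□¬q there: 1:T. ✓
— 3 worlds.
For ◇□◇p:
1: successors {2}; □◇p there: 2:T. ✓
2: successors {3}; □◇p there: 3:F. ✗
3: successors {4}; □◇p there: 4:T. ✓
4: successors {5}; □◇p there: 5:T. ✓
5: successors {6}; □◇p there: 6:T. ✓
6: successors {7}; □◇p there: 7:T. ✓
7: successors {2, 8}; □◇p there: 2:T, 8:T. ✓
8: successors {1}; □◇p there: 1:T. ✓
— 7 worlds.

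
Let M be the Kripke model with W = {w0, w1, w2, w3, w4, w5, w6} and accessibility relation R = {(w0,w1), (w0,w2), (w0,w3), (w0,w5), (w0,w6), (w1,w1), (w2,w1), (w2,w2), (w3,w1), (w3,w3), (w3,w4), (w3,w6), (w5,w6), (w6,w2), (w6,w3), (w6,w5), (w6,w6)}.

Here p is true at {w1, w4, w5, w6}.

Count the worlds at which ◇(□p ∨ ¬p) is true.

w0: successors {w1, w2, w3, w5, w6}; □p ∨ ¬p there: w1:T, w2:T, w3:T, w5:T, w6:F. ✓
w1: successors {w1}; □p ∨ ¬p there: w1:T. ✓
w2: successors {w1, w2}; □p ∨ ¬p there: w1:T, w2:T. ✓
w3: successors {w1, w3, w4, w6}; □p ∨ ¬p there: w1:T, w3:T, w4:T, w6:F. ✓
w4: no successors, so ◇(□p ∨ ¬p) fails. ✗
w5: successors {w6}; □p ∨ ¬p there: w6:F. ✗
w6: successors {w2, w3, w5, w6}; □p ∨ ¬p there: w2:T, w3:T, w5:T, w6:F. ✓
Satisfying worlds: {w0, w1, w2, w3, w6}.

5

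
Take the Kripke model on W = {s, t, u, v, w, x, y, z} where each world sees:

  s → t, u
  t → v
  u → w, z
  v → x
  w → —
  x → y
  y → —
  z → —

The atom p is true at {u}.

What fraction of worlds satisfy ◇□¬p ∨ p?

5/8

s: ◇□¬p is T, p is F. ✓
t: ◇□¬p is T, p is F. ✓
u: ◇□¬p is T, p is T. ✓
v: ◇□¬p is T, p is F. ✓
w: ◇□¬p is F, p is F. ✗
x: ◇□¬p is T, p is F. ✓
y: ◇□¬p is F, p is F. ✗
z: ◇□¬p is F, p is F. ✗
That's 5 of 8 worlds, so 5/8.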